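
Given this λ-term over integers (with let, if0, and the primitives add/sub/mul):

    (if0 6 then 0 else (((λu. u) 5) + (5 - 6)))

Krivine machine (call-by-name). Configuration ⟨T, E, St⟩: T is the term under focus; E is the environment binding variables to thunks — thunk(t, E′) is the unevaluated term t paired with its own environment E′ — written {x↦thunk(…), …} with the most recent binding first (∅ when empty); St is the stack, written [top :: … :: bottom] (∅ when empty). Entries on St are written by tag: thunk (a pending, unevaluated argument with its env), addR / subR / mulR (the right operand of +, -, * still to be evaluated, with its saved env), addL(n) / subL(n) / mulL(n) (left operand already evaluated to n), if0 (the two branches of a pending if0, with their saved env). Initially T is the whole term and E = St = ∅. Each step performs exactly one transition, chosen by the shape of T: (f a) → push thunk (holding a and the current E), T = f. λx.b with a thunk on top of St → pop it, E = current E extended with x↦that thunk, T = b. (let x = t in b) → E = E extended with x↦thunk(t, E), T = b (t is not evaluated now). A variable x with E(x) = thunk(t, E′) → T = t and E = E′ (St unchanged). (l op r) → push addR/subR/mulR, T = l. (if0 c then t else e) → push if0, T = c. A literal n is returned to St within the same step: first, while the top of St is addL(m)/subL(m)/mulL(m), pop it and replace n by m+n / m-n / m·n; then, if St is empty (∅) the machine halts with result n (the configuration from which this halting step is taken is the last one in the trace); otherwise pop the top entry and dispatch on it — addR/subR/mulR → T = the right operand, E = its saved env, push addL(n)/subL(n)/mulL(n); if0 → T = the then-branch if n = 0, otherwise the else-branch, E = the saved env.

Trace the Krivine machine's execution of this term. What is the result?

t=0: ⟨T=(if0 6 then 0 else (((λu. u) 5) + (5 - 6))); E=∅; St=∅⟩
t=1: ⟨T=6; E=∅; St=[if0]⟩
t=2: ⟨T=(((λu. u) 5) + (5 - 6)); E=∅; St=∅⟩
t=3: ⟨T=((λu. u) 5); E=∅; St=[addR]⟩
t=4: ⟨T=(λu. u); E=∅; St=[thunk :: addR]⟩
t=5: ⟨T=u; E={u↦thunk(5, ∅)}; St=[addR]⟩
t=6: ⟨T=5; E=∅; St=[addR]⟩
t=7: ⟨T=(5 - 6); E=∅; St=[addL(5)]⟩
t=8: ⟨T=5; E=∅; St=[subR :: addL(5)]⟩
t=9: ⟨T=6; E=∅; St=[subL(5) :: addL(5)]⟩
→ final value 4

Answer: 4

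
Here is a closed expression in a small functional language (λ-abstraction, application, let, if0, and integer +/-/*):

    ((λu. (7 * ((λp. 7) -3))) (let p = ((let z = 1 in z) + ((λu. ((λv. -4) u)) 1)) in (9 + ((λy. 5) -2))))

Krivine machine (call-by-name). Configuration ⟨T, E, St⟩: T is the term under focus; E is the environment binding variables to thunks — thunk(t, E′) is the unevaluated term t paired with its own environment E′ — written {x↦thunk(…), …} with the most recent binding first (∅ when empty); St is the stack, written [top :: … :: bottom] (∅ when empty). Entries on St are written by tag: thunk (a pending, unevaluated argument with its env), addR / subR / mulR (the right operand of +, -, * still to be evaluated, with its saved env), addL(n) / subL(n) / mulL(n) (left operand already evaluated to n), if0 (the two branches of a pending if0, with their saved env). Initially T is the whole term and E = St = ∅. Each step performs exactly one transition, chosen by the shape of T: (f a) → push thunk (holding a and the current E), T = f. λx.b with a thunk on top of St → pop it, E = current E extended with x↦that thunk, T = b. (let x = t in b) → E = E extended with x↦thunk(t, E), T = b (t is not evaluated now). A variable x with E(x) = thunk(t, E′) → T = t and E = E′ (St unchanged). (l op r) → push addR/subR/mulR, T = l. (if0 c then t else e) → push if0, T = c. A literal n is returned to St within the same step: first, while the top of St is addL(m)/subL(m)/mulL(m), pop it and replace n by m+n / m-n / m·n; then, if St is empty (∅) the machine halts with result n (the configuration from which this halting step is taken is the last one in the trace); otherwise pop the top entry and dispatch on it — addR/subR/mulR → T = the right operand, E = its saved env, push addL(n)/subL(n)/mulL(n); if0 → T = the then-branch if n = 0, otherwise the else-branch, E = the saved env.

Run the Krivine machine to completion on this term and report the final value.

Answer: 49

Derivation:
t=0: [T=((λu. (7 * ((λp. 7) -3))) (let p = ((let z = 1 in z) + ((λu. ((λv. -4) u)) 1)) in (9 + ((λy. 5) -2)))) | E=∅ | St=∅]
t=1: [T=(λu. (7 * ((λp. 7) -3))) | E=∅ | St=[thunk]]
t=2: [T=(7 * ((λp. 7) -3)) | E={u↦thunk((let p = ((let z = 1 in z) + ((λu. ((λv. -4) u)) 1)) in (9 + ((λy. 5) -2))), ∅)} | St=∅]
t=3: [T=7 | E={u↦thunk((let p = ((let z = 1 in z) + ((λu. ((λv. -4) u)) 1)) in (9 + ((λy. 5) -2))), ∅)} | St=[mulR]]
t=4: [T=((λp. 7) -3) | E={u↦thunk((let p = ((let z = 1 in z) + ((λu. ((λv. -4) u)) 1)) in (9 + ((λy. 5) -2))), ∅)} | St=[mulL(7)]]
t=5: [T=(λp. 7) | E={u↦thunk((let p = ((let z = 1 in z) + ((λu. ((λv. -4) u)) 1)) in (9 + ((λy. 5) -2))), ∅)} | St=[thunk :: mulL(7)]]
t=6: [T=7 | E={p↦thunk(-3, {u↦thunk((let p = ((let z = 1 in z) + ((λu. ((λv. -4) u)) 1)) in (9 + ((λy. 5) -2))), ∅)}), u↦thunk((let p = ((let z = 1 in z) + ((λu. ((λv. -4) u)) 1)) in (9 + ((λy. 5) -2))), ∅)} | St=[mulL(7)]]
→ final value 49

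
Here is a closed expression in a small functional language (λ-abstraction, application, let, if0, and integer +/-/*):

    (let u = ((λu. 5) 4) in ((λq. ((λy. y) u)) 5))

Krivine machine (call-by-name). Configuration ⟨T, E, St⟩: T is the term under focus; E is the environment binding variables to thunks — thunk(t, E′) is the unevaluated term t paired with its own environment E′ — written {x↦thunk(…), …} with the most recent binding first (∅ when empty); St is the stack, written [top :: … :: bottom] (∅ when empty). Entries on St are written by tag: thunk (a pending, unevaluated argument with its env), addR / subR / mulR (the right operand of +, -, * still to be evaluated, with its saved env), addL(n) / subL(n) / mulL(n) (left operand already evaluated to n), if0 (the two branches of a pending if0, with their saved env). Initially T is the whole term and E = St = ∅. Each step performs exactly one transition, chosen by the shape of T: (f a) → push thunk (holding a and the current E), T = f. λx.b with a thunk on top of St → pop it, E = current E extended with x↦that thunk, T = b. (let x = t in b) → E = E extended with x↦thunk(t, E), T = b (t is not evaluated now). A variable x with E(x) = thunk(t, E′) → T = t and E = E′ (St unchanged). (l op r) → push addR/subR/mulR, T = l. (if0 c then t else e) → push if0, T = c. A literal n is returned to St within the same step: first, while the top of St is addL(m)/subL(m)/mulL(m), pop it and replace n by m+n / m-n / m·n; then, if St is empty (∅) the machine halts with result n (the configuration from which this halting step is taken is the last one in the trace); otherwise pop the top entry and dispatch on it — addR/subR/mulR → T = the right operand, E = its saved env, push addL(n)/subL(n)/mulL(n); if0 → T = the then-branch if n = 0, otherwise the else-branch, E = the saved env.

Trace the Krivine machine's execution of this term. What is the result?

Answer: 5

Derivation:
step 0: [T=(let u = ((λu. 5) 4) in ((λq. ((λy. y) u)) 5)) | E=∅ | St=∅]
step 1: [T=((λq. ((λy. y) u)) 5) | E={u↦thunk(((λu. 5) 4), ∅)} | St=∅]
step 2: [T=(λq. ((λy. y) u)) | E={u↦thunk(((λu. 5) 4), ∅)} | St=[thunk]]
step 3: [T=((λy. y) u) | E={q↦thunk(5, {u↦thunk(((λu. 5) 4), ∅)}), u↦thunk(((λu. 5) 4), ∅)} | St=∅]
step 4: [T=(λy. y) | E={q↦thunk(5, {u↦thunk(((λu. 5) 4), ∅)}), u↦thunk(((λu. 5) 4), ∅)} | St=[thunk]]
step 5: [T=y | E={y↦thunk(u, {q↦thunk(5, {u↦thunk(((λu. 5) 4), ∅)}), u↦thunk(((λu. 5) 4), ∅)}), q↦thunk(5, {u↦thunk(((λu. 5) 4), ∅)}), u↦thunk(((λu. 5) 4), ∅)} | St=∅]
step 6: [T=u | E={q↦thunk(5, {u↦thunk(((λu. 5) 4), ∅)}), u↦thunk(((λu. 5) 4), ∅)} | St=∅]
step 7: [T=((λu. 5) 4) | E=∅ | St=∅]
step 8: [T=(λu. 5) | E=∅ | St=[thunk]]
step 9: [T=5 | E={u↦thunk(4, ∅)} | St=∅]
→ final value 5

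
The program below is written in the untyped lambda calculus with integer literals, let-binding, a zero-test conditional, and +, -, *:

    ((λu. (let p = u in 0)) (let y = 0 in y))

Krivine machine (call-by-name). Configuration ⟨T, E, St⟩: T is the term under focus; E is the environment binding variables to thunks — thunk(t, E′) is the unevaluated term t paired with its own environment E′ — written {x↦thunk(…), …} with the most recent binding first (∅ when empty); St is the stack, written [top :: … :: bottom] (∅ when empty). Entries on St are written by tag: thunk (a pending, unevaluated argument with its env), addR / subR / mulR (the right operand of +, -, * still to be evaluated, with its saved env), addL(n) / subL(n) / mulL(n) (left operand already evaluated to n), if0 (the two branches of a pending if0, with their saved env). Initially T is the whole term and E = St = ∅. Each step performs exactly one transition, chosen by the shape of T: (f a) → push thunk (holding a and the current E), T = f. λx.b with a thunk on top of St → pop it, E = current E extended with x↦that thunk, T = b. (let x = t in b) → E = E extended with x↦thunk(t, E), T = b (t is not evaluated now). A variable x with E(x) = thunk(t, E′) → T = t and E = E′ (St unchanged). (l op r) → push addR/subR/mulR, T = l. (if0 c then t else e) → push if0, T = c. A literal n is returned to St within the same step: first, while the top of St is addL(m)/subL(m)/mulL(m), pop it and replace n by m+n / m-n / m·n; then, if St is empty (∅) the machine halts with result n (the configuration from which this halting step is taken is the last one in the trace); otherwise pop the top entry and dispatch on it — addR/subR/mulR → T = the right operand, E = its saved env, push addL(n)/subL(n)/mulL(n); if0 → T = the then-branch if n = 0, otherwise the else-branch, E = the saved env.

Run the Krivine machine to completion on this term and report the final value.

Answer: 0

Machine steps:
t=0: <T=((λu. (let p = u in 0)) (let y = 0 in y)), E=∅, St=∅>
t=1: <T=(λu. (let p = u in 0)), E=∅, St=[thunk]>
t=2: <T=(let p = u in 0), E={u↦thunk((let y = 0 in y), ∅)}, St=∅>
t=3: <T=0, E={p↦thunk(u, {u↦thunk((let y = 0 in y), ∅)}), u↦thunk((let y = 0 in y), ∅)}, St=∅>
→ final value 0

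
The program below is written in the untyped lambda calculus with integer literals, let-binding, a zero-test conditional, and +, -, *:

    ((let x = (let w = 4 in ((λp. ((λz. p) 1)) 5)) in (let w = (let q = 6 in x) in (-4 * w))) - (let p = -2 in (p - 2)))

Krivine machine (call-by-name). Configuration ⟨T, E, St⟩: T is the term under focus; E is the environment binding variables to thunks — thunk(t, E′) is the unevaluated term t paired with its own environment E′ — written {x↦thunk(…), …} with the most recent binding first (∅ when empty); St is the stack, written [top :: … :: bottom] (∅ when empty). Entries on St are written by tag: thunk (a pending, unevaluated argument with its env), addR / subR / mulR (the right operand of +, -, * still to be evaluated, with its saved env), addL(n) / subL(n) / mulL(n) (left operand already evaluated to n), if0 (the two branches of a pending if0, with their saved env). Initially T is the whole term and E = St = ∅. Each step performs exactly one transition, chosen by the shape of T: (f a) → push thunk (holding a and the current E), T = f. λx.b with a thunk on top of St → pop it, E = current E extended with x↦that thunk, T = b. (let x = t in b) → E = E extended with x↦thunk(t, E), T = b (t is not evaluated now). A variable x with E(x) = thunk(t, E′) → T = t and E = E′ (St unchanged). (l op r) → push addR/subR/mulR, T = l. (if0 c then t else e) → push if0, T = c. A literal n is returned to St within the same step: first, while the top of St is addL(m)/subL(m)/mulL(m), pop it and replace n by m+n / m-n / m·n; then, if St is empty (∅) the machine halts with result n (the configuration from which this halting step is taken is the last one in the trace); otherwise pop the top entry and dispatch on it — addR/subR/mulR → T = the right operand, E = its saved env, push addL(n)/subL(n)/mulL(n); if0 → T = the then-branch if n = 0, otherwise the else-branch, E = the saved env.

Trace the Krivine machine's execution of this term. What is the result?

Answer: -16

Machine steps:
0. [T=((let x = (let w = 4 in ((λp. ((λz. p) 1)) 5)) in (let w = (let q = 6 in x) in (-4 * w))) - (let p = -2 in (p - 2))) | E=∅ | St=∅]
1. [T=(let x = (let w = 4 in ((λp. ((λz. p) 1)) 5)) in (let w = (let q = 6 in x) in (-4 * w))) | E=∅ | St=[subR]]
2. [T=(let w = (let q = 6 in x) in (-4 * w)) | E={x↦thunk((let w = 4 in ((λp. ((λz. p) 1)) 5)), ∅)} | St=[subR]]
3. [T=(-4 * w) | E={w↦thunk((let q = 6 in x), {x↦thunk((let w = 4 in ((λp. ((λz. p) 1)) 5)), ∅)}), x↦thunk((let w = 4 in ((λp. ((λz. p) 1)) 5)), ∅)} | St=[subR]]
4. [T=-4 | E={w↦thunk((let q = 6 in x), {x↦thunk((let w = 4 in ((λp. ((λz. p) 1)) 5)), ∅)}), x↦thunk((let w = 4 in ((λp. ((λz. p) 1)) 5)), ∅)} | St=[mulR :: subR]]
5. [T=w | E={w↦thunk((let q = 6 in x), {x↦thunk((let w = 4 in ((λp. ((λz. p) 1)) 5)), ∅)}), x↦thunk((let w = 4 in ((λp. ((λz. p) 1)) 5)), ∅)} | St=[mulL(-4) :: subR]]
6. [T=(let q = 6 in x) | E={x↦thunk((let w = 4 in ((λp. ((λz. p) 1)) 5)), ∅)} | St=[mulL(-4) :: subR]]
7. [T=x | E={q↦thunk(6, {x↦thunk((let w = 4 in ((λp. ((λz. p) 1)) 5)), ∅)}), x↦thunk((let w = 4 in ((λp. ((λz. p) 1)) 5)), ∅)} | St=[mulL(-4) :: subR]]
8. [T=(let w = 4 in ((λp. ((λz. p) 1)) 5)) | E=∅ | St=[mulL(-4) :: subR]]
9. [T=((λp. ((λz. p) 1)) 5) | E={w↦thunk(4, ∅)} | St=[mulL(-4) :: subR]]
10. [T=(λp. ((λz. p) 1)) | E={w↦thunk(4, ∅)} | St=[thunk :: mulL(-4) :: subR]]
11. [T=((λz. p) 1) | E={p↦thunk(5, {w↦thunk(4, ∅)}), w↦thunk(4, ∅)} | St=[mulL(-4) :: subR]]
12. [T=(λz. p) | E={p↦thunk(5, {w↦thunk(4, ∅)}), w↦thunk(4, ∅)} | St=[thunk :: mulL(-4) :: subR]]
13. [T=p | E={z↦thunk(1, {p↦thunk(5, {w↦thunk(4, ∅)}), w↦thunk(4, ∅)}), p↦thunk(5, {w↦thunk(4, ∅)}), w↦thunk(4, ∅)} | St=[mulL(-4) :: subR]]
14. [T=5 | E={w↦thunk(4, ∅)} | St=[mulL(-4) :: subR]]
15. [T=(let p = -2 in (p - 2)) | E=∅ | St=[subL(-20)]]
16. [T=(p - 2) | E={p↦thunk(-2, ∅)} | St=[subL(-20)]]
17. [T=p | E={p↦thunk(-2, ∅)} | St=[subR :: subL(-20)]]
18. [T=-2 | E=∅ | St=[subR :: subL(-20)]]
19. [T=2 | E={p↦thunk(-2, ∅)} | St=[subL(-2) :: subL(-20)]]
→ final value -16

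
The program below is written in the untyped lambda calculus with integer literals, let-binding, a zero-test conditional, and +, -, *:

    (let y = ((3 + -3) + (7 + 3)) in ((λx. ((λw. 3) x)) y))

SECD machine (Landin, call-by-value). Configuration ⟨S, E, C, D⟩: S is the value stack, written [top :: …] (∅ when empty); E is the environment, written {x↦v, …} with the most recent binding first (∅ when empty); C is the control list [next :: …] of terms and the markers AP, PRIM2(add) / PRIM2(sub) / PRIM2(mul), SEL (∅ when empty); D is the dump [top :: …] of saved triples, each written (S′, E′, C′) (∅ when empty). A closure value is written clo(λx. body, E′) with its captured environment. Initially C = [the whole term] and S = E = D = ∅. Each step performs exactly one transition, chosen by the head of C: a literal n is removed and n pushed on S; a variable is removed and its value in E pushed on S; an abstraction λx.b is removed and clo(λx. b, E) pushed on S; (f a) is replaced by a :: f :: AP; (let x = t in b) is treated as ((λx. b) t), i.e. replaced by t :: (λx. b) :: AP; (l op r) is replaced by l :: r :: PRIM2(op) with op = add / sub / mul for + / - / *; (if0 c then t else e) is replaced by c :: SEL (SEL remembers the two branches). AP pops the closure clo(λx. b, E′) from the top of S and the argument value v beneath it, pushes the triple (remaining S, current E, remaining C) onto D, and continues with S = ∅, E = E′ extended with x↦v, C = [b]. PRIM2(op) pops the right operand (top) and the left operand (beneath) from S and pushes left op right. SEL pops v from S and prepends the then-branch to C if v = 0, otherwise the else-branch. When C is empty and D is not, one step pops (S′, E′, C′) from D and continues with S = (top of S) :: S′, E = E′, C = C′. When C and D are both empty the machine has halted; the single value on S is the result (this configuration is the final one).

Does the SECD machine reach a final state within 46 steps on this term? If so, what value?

0. <S=∅, E=∅, C=[(let y = ((3 + -3) + (7 + 3)) in ((λx. ((λw. 3) x)) y))], D=∅>
1. <S=∅, E=∅, C=[((3 + -3) + (7 + 3)) :: (λy. ((λx. ((λw. 3) x)) y)) :: AP], D=∅>
2. <S=∅, E=∅, C=[(3 + -3) :: (7 + 3) :: PRIM2(add) :: (λy. ((λx. ((λw. 3) x)) y)) :: AP], D=∅>
3. <S=∅, E=∅, C=[3 :: -3 :: PRIM2(add) :: (7 + 3) :: PRIM2(add) :: (λy. ((λx. ((λw. 3) x)) y)) :: AP], D=∅>
4. <S=[3], E=∅, C=[-3 :: PRIM2(add) :: (7 + 3) :: PRIM2(add) :: (λy. ((λx. ((λw. 3) x)) y)) :: AP], D=∅>
5. <S=[-3 :: 3], E=∅, C=[PRIM2(add) :: (7 + 3) :: PRIM2(add) :: (λy. ((λx. ((λw. 3) x)) y)) :: AP], D=∅>
6. <S=[0], E=∅, C=[(7 + 3) :: PRIM2(add) :: (λy. ((λx. ((λw. 3) x)) y)) :: AP], D=∅>
7. <S=[0], E=∅, C=[7 :: 3 :: PRIM2(add) :: PRIM2(add) :: (λy. ((λx. ((λw. 3) x)) y)) :: AP], D=∅>
8. <S=[7 :: 0], E=∅, C=[3 :: PRIM2(add) :: PRIM2(add) :: (λy. ((λx. ((λw. 3) x)) y)) :: AP], D=∅>
9. <S=[3 :: 7 :: 0], E=∅, C=[PRIM2(add) :: PRIM2(add) :: (λy. ((λx. ((λw. 3) x)) y)) :: AP], D=∅>
10. <S=[10 :: 0], E=∅, C=[PRIM2(add) :: (λy. ((λx. ((λw. 3) x)) y)) :: AP], D=∅>
11. <S=[10], E=∅, C=[(λy. ((λx. ((λw. 3) x)) y)) :: AP], D=∅>
12. <S=[clo(λy. ((λx. ((λw. 3) x)) y), ∅) :: 10], E=∅, C=[AP], D=∅>
13. <S=∅, E={y↦10}, C=[((λx. ((λw. 3) x)) y)], D=[(∅, ∅, ∅)]>
14. <S=∅, E={y↦10}, C=[y :: (λx. ((λw. 3) x)) :: AP], D=[(∅, ∅, ∅)]>
15. <S=[10], E={y↦10}, C=[(λx. ((λw. 3) x)) :: AP], D=[(∅, ∅, ∅)]>
16. <S=[clo(λx. ((λw. 3) x), {y↦10}) :: 10], E={y↦10}, C=[AP], D=[(∅, ∅, ∅)]>
17. <S=∅, E={x↦10, y↦10}, C=[((λw. 3) x)], D=[(∅, {y↦10}, ∅) :: (∅, ∅, ∅)]>
18. <S=∅, E={x↦10, y↦10}, C=[x :: (λw. 3) :: AP], D=[(∅, {y↦10}, ∅) :: (∅, ∅, ∅)]>
19. <S=[10], E={x↦10, y↦10}, C=[(λw. 3) :: AP], D=[(∅, {y↦10}, ∅) :: (∅, ∅, ∅)]>
20. <S=[clo(λw. 3, {x↦10, y↦10}) :: 10], E={x↦10, y↦10}, C=[AP], D=[(∅, {y↦10}, ∅) :: (∅, ∅, ∅)]>
21. <S=∅, E={w↦10, x↦10, y↦10}, C=[3], D=[(∅, {x↦10, y↦10}, ∅) :: (∅, {y↦10}, ∅) :: (∅, ∅, ∅)]>
22. <S=[3], E={w↦10, x↦10, y↦10}, C=∅, D=[(∅, {x↦10, y↦10}, ∅) :: (∅, {y↦10}, ∅) :: (∅, ∅, ∅)]>
23. <S=[3], E={x↦10, y↦10}, C=∅, D=[(∅, {y↦10}, ∅) :: (∅, ∅, ∅)]>
24. <S=[3], E={y↦10}, C=∅, D=[(∅, ∅, ∅)]>
25. <S=[3], E=∅, C=∅, D=∅>
→ final value 3

Answer: 3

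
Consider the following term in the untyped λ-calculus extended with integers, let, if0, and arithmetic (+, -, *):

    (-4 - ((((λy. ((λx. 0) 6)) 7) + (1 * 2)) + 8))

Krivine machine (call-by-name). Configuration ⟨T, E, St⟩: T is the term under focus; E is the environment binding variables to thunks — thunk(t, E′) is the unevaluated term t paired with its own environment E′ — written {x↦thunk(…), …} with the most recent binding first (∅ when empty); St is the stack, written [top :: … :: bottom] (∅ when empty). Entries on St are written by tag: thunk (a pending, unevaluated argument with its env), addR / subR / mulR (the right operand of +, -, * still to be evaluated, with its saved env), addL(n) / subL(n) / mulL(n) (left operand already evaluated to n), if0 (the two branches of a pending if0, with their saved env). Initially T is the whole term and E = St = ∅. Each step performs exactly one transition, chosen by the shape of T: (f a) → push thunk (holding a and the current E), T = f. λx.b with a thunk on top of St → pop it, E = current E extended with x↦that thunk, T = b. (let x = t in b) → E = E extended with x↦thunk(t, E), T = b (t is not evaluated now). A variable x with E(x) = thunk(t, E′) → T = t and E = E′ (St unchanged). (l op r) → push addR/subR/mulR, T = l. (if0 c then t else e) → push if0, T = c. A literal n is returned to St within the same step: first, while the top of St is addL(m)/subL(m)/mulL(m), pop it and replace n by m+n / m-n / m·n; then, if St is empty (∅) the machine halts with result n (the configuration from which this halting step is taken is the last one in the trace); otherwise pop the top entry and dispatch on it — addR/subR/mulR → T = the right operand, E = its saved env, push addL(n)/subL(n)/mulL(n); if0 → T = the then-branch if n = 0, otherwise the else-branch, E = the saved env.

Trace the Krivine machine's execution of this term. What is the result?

Answer: -14

Machine steps:
0. ⟨T=(-4 - ((((λy. ((λx. 0) 6)) 7) + (1 * 2)) + 8)); E=∅; St=∅⟩
1. ⟨T=-4; E=∅; St=[subR]⟩
2. ⟨T=((((λy. ((λx. 0) 6)) 7) + (1 * 2)) + 8); E=∅; St=[subL(-4)]⟩
3. ⟨T=(((λy. ((λx. 0) 6)) 7) + (1 * 2)); E=∅; St=[addR :: subL(-4)]⟩
4. ⟨T=((λy. ((λx. 0) 6)) 7); E=∅; St=[addR :: addR :: subL(-4)]⟩
5. ⟨T=(λy. ((λx. 0) 6)); E=∅; St=[thunk :: addR :: addR :: subL(-4)]⟩
6. ⟨T=((λx. 0) 6); E={y↦thunk(7, ∅)}; St=[addR :: addR :: subL(-4)]⟩
7. ⟨T=(λx. 0); E={y↦thunk(7, ∅)}; St=[thunk :: addR :: addR :: subL(-4)]⟩
8. ⟨T=0; E={x↦thunk(6, {y↦thunk(7, ∅)}), y↦thunk(7, ∅)}; St=[addR :: addR :: subL(-4)]⟩
9. ⟨T=(1 * 2); E=∅; St=[addL(0) :: addR :: subL(-4)]⟩
10. ⟨T=1; E=∅; St=[mulR :: addL(0) :: addR :: subL(-4)]⟩
11. ⟨T=2; E=∅; St=[mulL(1) :: addL(0) :: addR :: subL(-4)]⟩
12. ⟨T=8; E=∅; St=[addL(2) :: subL(-4)]⟩
→ final value -14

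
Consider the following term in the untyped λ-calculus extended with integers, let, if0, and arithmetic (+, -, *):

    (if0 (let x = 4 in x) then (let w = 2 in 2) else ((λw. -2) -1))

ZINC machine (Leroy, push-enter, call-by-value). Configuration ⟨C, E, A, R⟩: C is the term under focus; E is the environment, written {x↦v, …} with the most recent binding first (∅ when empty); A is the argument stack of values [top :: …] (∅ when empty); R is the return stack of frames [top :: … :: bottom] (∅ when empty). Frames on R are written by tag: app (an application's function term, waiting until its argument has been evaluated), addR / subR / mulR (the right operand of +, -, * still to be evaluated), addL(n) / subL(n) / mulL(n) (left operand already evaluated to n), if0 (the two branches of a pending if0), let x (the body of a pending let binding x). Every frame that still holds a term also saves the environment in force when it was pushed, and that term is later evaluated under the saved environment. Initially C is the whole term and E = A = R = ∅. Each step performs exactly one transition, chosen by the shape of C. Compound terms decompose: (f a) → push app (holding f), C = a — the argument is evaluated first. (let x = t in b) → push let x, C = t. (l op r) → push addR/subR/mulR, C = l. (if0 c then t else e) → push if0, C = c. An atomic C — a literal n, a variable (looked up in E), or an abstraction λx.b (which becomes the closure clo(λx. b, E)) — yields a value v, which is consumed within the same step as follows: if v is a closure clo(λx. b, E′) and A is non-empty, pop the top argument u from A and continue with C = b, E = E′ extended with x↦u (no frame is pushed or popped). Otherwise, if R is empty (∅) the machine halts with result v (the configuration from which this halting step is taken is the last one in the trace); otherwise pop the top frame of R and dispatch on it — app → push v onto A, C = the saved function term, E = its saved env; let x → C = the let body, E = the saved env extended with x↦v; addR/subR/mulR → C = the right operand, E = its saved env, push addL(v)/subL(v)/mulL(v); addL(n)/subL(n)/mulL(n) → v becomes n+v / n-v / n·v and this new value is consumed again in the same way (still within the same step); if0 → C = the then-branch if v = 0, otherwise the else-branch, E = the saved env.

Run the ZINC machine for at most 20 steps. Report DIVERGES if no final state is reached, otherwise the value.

Answer: -2

Execution trace:
0. <C=(if0 (let x = 4 in x) then (let w = 2 in 2) else ((λw. -2) -1)), E=∅, A=∅, R=∅>
1. <C=(let x = 4 in x), E=∅, A=∅, R=[if0]>
2. <C=4, E=∅, A=∅, R=[let x :: if0]>
3. <C=x, E={x↦4}, A=∅, R=[if0]>
4. <C=((λw. -2) -1), E=∅, A=∅, R=∅>
5. <C=-1, E=∅, A=∅, R=[app]>
6. <C=(λw. -2), E=∅, A=[-1], R=∅>
7. <C=-2, E={w↦-1}, A=∅, R=∅>
→ final value -2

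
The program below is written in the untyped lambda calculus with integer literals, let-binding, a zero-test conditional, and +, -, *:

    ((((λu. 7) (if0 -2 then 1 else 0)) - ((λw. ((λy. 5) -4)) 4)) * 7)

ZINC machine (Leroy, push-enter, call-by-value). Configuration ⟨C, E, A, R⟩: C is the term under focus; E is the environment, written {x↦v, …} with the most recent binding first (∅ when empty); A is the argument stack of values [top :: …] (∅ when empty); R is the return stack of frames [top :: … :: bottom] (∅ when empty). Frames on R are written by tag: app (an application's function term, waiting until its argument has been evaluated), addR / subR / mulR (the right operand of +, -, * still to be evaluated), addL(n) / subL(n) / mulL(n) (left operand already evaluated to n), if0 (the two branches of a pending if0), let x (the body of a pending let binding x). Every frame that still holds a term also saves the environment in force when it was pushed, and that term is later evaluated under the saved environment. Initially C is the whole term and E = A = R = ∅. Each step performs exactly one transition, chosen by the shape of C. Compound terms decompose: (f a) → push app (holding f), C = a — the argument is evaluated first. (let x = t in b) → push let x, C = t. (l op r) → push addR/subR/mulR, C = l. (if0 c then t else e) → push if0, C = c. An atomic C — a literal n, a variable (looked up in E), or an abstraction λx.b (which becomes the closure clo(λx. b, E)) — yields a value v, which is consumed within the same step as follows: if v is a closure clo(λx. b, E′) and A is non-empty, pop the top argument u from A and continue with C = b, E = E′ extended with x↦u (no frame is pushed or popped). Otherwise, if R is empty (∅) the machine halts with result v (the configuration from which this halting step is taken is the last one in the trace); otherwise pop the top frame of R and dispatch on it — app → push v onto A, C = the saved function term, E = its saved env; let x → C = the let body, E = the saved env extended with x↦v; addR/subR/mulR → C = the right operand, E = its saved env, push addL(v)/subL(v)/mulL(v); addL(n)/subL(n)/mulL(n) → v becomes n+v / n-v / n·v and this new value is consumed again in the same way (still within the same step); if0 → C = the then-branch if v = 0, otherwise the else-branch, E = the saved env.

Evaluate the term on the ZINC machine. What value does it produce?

Answer: 14

Derivation:
0. [C=((((λu. 7) (if0 -2 then 1 else 0)) - ((λw. ((λy. 5) -4)) 4)) * 7) | E=∅ | A=∅ | R=∅]
1. [C=(((λu. 7) (if0 -2 then 1 else 0)) - ((λw. ((λy. 5) -4)) 4)) | E=∅ | A=∅ | R=[mulR]]
2. [C=((λu. 7) (if0 -2 then 1 else 0)) | E=∅ | A=∅ | R=[subR :: mulR]]
3. [C=(if0 -2 then 1 else 0) | E=∅ | A=∅ | R=[app :: subR :: mulR]]
4. [C=-2 | E=∅ | A=∅ | R=[if0 :: app :: subR :: mulR]]
5. [C=0 | E=∅ | A=∅ | R=[app :: subR :: mulR]]
6. [C=(λu. 7) | E=∅ | A=[0] | R=[subR :: mulR]]
7. [C=7 | E={u↦0} | A=∅ | R=[subR :: mulR]]
8. [C=((λw. ((λy. 5) -4)) 4) | E=∅ | A=∅ | R=[subL(7) :: mulR]]
9. [C=4 | E=∅ | A=∅ | R=[app :: subL(7) :: mulR]]
10. [C=(λw. ((λy. 5) -4)) | E=∅ | A=[4] | R=[subL(7) :: mulR]]
11. [C=((λy. 5) -4) | E={w↦4} | A=∅ | R=[subL(7) :: mulR]]
12. [C=-4 | E={w↦4} | A=∅ | R=[app :: subL(7) :: mulR]]
13. [C=(λy. 5) | E={w↦4} | A=[-4] | R=[subL(7) :: mulR]]
14. [C=5 | E={y↦-4, w↦4} | A=∅ | R=[subL(7) :: mulR]]
15. [C=7 | E=∅ | A=∅ | R=[mulL(2)]]
→ final value 14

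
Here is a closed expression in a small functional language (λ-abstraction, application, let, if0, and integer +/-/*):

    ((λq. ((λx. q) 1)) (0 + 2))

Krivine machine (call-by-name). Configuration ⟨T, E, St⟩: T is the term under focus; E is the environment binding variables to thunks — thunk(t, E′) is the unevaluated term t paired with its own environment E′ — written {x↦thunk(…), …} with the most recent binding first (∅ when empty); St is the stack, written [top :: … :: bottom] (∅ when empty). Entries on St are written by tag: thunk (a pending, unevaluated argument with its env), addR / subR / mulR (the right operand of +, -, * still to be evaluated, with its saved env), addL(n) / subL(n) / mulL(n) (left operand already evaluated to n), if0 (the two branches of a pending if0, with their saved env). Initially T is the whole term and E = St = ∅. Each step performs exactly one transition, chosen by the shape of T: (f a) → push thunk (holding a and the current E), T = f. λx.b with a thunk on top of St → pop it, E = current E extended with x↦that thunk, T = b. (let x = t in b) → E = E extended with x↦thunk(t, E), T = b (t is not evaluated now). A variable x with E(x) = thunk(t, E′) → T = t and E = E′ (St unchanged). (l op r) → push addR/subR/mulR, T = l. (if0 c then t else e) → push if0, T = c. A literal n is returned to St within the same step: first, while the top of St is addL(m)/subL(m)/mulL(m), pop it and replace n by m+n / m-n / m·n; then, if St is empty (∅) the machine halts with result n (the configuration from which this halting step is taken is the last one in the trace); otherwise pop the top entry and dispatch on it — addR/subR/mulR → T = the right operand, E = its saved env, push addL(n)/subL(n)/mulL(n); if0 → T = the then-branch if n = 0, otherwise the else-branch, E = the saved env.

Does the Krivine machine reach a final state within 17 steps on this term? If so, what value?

Answer: 2

Derivation:
0. [T=((λq. ((λx. q) 1)) (0 + 2)) | E=∅ | St=∅]
1. [T=(λq. ((λx. q) 1)) | E=∅ | St=[thunk]]
2. [T=((λx. q) 1) | E={q↦thunk((0 + 2), ∅)} | St=∅]
3. [T=(λx. q) | E={q↦thunk((0 + 2), ∅)} | St=[thunk]]
4. [T=q | E={x↦thunk(1, {q↦thunk((0 + 2), ∅)}), q↦thunk((0 + 2), ∅)} | St=∅]
5. [T=(0 + 2) | E=∅ | St=∅]
6. [T=0 | E=∅ | St=[addR]]
7. [T=2 | E=∅ | St=[addL(0)]]
→ final value 2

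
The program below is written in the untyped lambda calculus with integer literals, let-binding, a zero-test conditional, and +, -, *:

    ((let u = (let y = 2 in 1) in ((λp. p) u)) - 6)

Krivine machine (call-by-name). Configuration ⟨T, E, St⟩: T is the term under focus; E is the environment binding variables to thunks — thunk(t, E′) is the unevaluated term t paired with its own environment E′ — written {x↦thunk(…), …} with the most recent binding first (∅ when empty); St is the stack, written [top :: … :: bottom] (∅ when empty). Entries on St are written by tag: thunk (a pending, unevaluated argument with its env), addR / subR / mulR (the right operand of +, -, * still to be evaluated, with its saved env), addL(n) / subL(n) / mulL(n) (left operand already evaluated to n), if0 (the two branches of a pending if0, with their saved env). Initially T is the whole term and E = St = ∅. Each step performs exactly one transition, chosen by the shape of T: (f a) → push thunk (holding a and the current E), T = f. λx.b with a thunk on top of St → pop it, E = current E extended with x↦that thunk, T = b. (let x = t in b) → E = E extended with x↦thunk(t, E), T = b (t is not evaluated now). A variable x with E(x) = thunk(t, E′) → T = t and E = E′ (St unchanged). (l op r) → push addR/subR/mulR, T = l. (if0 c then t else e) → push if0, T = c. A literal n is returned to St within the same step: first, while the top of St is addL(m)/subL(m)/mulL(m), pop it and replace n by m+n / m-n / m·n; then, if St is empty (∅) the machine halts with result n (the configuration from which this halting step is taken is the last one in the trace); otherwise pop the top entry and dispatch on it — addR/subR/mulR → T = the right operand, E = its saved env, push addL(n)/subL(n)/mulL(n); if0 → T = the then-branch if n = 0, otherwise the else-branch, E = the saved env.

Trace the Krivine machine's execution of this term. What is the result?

0. <T=((let u = (let y = 2 in 1) in ((λp. p) u)) - 6), E=∅, St=∅>
1. <T=(let u = (let y = 2 in 1) in ((λp. p) u)), E=∅, St=[subR]>
2. <T=((λp. p) u), E={u↦thunk((let y = 2 in 1), ∅)}, St=[subR]>
3. <T=(λp. p), E={u↦thunk((let y = 2 in 1), ∅)}, St=[thunk :: subR]>
4. <T=p, E={p↦thunk(u, {u↦thunk((let y = 2 in 1), ∅)}), u↦thunk((let y = 2 in 1), ∅)}, St=[subR]>
5. <T=u, E={u↦thunk((let y = 2 in 1), ∅)}, St=[subR]>
6. <T=(let y = 2 in 1), E=∅, St=[subR]>
7. <T=1, E={y↦thunk(2, ∅)}, St=[subR]>
8. <T=6, E=∅, St=[subL(1)]>
→ final value -5

Answer: -5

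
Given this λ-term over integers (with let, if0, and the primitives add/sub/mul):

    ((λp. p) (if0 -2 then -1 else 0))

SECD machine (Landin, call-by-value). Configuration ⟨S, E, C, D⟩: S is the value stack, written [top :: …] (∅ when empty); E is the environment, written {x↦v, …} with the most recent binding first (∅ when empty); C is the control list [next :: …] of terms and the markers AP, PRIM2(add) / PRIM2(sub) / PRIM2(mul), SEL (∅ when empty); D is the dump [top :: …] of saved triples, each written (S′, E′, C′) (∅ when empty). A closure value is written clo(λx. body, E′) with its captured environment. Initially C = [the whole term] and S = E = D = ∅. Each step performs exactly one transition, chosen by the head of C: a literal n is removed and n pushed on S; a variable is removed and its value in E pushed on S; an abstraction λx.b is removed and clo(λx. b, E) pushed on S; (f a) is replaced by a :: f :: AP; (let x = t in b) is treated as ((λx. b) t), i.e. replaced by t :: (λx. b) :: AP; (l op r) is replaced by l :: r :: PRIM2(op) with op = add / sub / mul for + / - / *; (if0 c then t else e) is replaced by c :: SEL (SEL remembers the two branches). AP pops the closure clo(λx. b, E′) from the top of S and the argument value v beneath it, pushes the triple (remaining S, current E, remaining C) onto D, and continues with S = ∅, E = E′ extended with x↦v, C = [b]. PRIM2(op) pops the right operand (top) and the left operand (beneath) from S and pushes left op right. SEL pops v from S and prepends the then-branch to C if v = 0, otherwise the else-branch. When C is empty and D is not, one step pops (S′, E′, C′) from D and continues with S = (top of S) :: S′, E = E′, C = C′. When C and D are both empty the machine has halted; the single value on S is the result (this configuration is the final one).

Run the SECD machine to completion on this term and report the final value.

Answer: 0

Machine steps:
step 0: ⟨S=∅; E=∅; C=[((λp. p) (if0 -2 then -1 else 0))]; D=∅⟩
step 1: ⟨S=∅; E=∅; C=[(if0 -2 then -1 else 0) :: (λp. p) :: AP]; D=∅⟩
step 2: ⟨S=∅; E=∅; C=[-2 :: SEL :: (λp. p) :: AP]; D=∅⟩
step 3: ⟨S=[-2]; E=∅; C=[SEL :: (λp. p) :: AP]; D=∅⟩
step 4: ⟨S=∅; E=∅; C=[0 :: (λp. p) :: AP]; D=∅⟩
step 5: ⟨S=[0]; E=∅; C=[(λp. p) :: AP]; D=∅⟩
step 6: ⟨S=[clo(λp. p, ∅) :: 0]; E=∅; C=[AP]; D=∅⟩
step 7: ⟨S=∅; E={p↦0}; C=[p]; D=[(∅, ∅, ∅)]⟩
step 8: ⟨S=[0]; E={p↦0}; C=∅; D=[(∅, ∅, ∅)]⟩
step 9: ⟨S=[0]; E=∅; C=∅; D=∅⟩
→ final value 0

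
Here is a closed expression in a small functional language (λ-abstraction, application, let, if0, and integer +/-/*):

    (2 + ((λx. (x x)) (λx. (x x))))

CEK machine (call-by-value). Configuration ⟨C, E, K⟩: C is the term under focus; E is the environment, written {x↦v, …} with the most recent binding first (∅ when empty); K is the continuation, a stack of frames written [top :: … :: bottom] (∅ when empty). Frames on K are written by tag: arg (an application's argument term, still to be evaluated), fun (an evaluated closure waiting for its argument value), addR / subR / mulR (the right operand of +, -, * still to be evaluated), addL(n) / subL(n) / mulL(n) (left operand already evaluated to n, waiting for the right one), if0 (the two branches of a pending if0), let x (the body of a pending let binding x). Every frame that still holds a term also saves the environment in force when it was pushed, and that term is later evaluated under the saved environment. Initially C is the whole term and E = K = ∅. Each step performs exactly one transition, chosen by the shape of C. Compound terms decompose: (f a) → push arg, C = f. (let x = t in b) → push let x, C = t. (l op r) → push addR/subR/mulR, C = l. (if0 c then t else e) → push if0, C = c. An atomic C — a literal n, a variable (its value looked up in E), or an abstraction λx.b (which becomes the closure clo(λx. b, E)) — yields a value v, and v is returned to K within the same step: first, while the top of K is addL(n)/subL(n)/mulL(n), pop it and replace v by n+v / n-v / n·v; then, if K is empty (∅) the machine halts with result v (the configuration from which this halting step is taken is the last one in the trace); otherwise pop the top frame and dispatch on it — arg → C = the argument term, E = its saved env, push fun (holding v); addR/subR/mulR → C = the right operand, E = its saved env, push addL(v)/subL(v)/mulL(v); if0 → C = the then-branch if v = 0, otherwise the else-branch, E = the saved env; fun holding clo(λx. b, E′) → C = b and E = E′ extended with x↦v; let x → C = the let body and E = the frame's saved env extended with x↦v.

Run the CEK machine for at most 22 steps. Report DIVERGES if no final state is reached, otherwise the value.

[0] ⟨C=(2 + ((λx. (x x)) (λx. (x x)))); E=∅; K=∅⟩
[1] ⟨C=2; E=∅; K=[addR]⟩
[2] ⟨C=((λx. (x x)) (λx. (x x))); E=∅; K=[addL(2)]⟩
[3] ⟨C=(λx. (x x)); E=∅; K=[arg :: addL(2)]⟩
[4] ⟨C=(λx. (x x)); E=∅; K=[fun :: addL(2)]⟩
[5] ⟨C=(x x); E={x↦clo(λx. (x x), ∅)}; K=[addL(2)]⟩
[6] ⟨C=x; E={x↦clo(λx. (x x), ∅)}; K=[arg :: addL(2)]⟩
[7] ⟨C=x; E={x↦clo(λx. (x x), ∅)}; K=[fun :: addL(2)]⟩
… configuration repeats with period 3 (steps 5–7 recur indefinitely) …

Answer: DIVERGES (no final state within 22 steps)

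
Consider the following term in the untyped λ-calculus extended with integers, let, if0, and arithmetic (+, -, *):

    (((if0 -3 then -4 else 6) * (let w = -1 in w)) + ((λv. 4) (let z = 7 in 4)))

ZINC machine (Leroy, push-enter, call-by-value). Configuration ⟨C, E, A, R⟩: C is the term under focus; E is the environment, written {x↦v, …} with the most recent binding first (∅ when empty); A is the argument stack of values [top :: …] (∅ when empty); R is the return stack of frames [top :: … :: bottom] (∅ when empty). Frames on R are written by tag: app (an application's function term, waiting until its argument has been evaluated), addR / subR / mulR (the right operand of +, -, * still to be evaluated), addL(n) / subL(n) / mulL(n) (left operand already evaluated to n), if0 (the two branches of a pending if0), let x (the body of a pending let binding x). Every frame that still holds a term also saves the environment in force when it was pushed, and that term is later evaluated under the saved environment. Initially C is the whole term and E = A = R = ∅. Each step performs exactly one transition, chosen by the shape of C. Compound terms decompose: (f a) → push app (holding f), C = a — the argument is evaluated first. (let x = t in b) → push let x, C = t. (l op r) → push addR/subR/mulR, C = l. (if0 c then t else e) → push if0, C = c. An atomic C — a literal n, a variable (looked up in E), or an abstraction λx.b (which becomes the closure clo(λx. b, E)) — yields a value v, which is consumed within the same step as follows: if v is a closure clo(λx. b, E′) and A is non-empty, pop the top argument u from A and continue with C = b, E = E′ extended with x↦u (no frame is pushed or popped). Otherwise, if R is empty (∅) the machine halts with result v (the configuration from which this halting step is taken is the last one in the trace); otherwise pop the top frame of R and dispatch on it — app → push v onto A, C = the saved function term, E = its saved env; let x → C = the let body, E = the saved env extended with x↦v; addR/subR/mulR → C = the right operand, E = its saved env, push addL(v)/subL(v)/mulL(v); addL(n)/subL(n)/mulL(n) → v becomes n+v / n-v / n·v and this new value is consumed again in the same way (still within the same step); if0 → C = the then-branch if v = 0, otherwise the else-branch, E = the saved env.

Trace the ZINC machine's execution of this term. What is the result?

Answer: -2

Machine steps:
0. ⟨C=(((if0 -3 then -4 else 6) * (let w = -1 in w)) + ((λv. 4) (let z = 7 in 4))); E=∅; A=∅; R=∅⟩
1. ⟨C=((if0 -3 then -4 else 6) * (let w = -1 in w)); E=∅; A=∅; R=[addR]⟩
2. ⟨C=(if0 -3 then -4 else 6); E=∅; A=∅; R=[mulR :: addR]⟩
3. ⟨C=-3; E=∅; A=∅; R=[if0 :: mulR :: addR]⟩
4. ⟨C=6; E=∅; A=∅; R=[mulR :: addR]⟩
5. ⟨C=(let w = -1 in w); E=∅; A=∅; R=[mulL(6) :: addR]⟩
6. ⟨C=-1; E=∅; A=∅; R=[let w :: mulL(6) :: addR]⟩
7. ⟨C=w; E={w↦-1}; A=∅; R=[mulL(6) :: addR]⟩
8. ⟨C=((λv. 4) (let z = 7 in 4)); E=∅; A=∅; R=[addL(-6)]⟩
9. ⟨C=(let z = 7 in 4); E=∅; A=∅; R=[app :: addL(-6)]⟩
10. ⟨C=7; E=∅; A=∅; R=[let z :: app :: addL(-6)]⟩
11. ⟨C=4; E={z↦7}; A=∅; R=[app :: addL(-6)]⟩
12. ⟨C=(λv. 4); E=∅; A=[4]; R=[addL(-6)]⟩
13. ⟨C=4; E={v↦4}; A=∅; R=[addL(-6)]⟩
→ final value -2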